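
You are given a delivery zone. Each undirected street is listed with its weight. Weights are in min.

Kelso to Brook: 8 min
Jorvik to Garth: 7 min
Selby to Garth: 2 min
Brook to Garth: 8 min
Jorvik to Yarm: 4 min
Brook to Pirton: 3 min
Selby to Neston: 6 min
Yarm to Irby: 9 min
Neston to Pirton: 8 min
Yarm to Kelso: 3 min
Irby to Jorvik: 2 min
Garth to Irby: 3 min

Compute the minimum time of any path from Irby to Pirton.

14 min

Candidate routes:
Irby → Jorvik → Garth → Brook → Pirton: 2+7+8+3 = 20
Irby → Jorvik → Yarm → Kelso → Brook → Pirton: 2+4+3+8+3 = 20
Irby → Garth → Brook → Pirton: 3+8+3 = 14
Irby → Garth → Selby → Neston → Pirton: 3+2+6+8 = 19
The minimum is 14 min via Irby → Garth → Brook → Pirton.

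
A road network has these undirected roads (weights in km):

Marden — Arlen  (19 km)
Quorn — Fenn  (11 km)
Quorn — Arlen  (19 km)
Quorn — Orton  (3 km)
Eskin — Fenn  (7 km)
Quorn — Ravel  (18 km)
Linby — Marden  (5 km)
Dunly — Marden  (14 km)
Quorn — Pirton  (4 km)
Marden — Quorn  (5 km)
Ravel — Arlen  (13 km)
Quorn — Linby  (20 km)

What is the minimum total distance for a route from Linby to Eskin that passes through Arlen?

61 km

Shortest Linby→Arlen: Linby → Marden → Arlen = 24
Shortest Arlen→Eskin: Arlen → Quorn → Fenn → Eskin = 37
Total via Arlen: 24 + 37 = 61 km.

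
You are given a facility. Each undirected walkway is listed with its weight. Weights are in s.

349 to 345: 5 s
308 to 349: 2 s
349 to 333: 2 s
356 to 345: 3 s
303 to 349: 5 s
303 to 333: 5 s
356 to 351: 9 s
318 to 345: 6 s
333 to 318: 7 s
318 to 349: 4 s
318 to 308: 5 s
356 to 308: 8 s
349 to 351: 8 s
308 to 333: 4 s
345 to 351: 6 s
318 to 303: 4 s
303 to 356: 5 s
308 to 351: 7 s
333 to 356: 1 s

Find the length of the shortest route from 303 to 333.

Compare a few routes:
303 → 356 → 333: 5+1 = 6
303 → 333: 5 = 5
303 → 349 → 333: 5+2 = 7
303 → 318 → 349 → 333: 4+4+2 = 10
Cheapest is 303 → 333 at 5 s.

5 s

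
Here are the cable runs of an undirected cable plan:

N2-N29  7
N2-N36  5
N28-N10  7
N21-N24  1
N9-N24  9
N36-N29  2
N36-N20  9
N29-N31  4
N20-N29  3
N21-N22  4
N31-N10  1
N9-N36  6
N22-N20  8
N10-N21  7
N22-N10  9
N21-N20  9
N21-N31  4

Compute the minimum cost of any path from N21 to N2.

15

Shortest distances from N21:
N21: 0
N24: 1  (via N21)
N22: 4  (via N21)
N31: 4  (via N21)
N10: 5  (via N31)
N29: 8  (via N31)
N20: 9  (via N21)
N36: 10  (via N29)
N9: 10  (via N24)
N28: 12  (via N10)
N2: 15  (via N29)
Shortest route: N21 → N31 → N29 → N2 = 15.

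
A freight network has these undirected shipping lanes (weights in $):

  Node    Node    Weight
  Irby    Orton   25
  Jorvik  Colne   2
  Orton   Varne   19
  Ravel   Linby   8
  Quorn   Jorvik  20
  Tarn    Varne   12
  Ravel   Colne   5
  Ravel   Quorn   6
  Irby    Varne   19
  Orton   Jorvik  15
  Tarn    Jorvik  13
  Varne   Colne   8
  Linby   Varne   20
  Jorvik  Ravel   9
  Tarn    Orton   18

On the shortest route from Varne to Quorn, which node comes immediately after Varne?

Compare a few routes:
Varne → Colne → Ravel → Quorn: 8+5+6 = 19
Varne → Colne → Jorvik → Ravel → Quorn: 8+2+9+6 = 25
Cheapest is Varne → Colne → Ravel → Quorn at $19.
So from Varne the first move is to Colne.

Colne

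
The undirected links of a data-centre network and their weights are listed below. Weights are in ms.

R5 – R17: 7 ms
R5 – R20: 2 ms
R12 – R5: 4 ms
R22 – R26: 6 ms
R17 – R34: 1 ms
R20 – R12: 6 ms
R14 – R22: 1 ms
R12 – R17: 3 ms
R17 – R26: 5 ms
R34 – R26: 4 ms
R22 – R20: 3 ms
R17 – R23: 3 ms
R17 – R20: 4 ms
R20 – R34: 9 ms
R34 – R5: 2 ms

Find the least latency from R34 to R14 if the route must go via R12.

14 ms

Best R34 to R12: R34 → R17 → R12 costing 4
Best R12 to R14: R12 → R20 → R22 → R14 costing 10
Total via R12: 4 + 10 = 14 ms.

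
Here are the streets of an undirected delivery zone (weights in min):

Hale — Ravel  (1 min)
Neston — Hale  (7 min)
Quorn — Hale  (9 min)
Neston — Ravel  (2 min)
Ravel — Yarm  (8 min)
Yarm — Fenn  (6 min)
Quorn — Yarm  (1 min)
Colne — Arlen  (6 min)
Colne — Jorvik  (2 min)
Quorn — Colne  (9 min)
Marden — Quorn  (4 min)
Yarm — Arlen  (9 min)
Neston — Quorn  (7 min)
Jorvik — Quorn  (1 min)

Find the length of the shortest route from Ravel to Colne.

Candidate routes:
Ravel → Hale → Quorn → Jorvik → Colne: 1+9+1+2 = 13
Ravel → Neston → Quorn → Jorvik → Colne: 2+7+1+2 = 12
Ravel → Neston → Quorn → Colne: 2+7+9 = 18
Cheapest is Ravel → Neston → Quorn → Jorvik → Colne at 12 min.

12 min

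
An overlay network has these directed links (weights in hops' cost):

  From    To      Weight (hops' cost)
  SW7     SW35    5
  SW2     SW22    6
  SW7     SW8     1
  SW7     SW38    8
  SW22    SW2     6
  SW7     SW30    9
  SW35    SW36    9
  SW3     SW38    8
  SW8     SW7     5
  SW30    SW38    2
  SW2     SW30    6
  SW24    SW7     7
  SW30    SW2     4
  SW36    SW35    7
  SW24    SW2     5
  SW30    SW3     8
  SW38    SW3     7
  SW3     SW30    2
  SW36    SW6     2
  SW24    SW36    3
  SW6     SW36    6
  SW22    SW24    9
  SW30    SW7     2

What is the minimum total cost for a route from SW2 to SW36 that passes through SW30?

Best SW2 to SW30: SW2–SW30 costing 6
Best SW30 to SW36: SW30–SW7–SW35–SW36 costing 16
Total via SW30: 6 + 16 = 22 hops' cost.

22 hops' cost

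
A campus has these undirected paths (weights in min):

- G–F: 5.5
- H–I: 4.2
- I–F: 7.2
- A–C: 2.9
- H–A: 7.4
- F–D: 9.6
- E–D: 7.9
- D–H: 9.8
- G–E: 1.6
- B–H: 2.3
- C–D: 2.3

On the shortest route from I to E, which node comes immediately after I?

Candidate routes:
I → F → D → E: 7.2+9.6+7.9 = 24.7
I → H → D → E: 4.2+9.8+7.9 = 21.9
I → H → A → C → D → E: 4.2+7.4+2.9+2.3+7.9 = 24.7
I → F → G → E: 7.2+5.5+1.6 = 14.3
The minimum is 14.3 min via I → F → G → E.
So from I the first move is to F.

F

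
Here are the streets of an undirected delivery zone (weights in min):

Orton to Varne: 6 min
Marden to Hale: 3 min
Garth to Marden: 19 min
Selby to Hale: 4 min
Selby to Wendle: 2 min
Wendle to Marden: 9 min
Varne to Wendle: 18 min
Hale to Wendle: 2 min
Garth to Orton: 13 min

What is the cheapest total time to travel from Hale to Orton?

Enumerating some paths:
Hale → Wendle → Varne → Orton: 2+18+6 = 26
Hale → Selby → Wendle → Varne → Orton: 4+2+18+6 = 30
Cheapest is Hale → Wendle → Varne → Orton at 26 min.

26 min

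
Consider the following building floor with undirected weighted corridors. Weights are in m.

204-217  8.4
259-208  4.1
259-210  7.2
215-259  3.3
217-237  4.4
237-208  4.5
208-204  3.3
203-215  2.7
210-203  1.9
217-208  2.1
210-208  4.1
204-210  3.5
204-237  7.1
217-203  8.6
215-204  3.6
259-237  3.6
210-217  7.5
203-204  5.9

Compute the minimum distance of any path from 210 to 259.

7.2 m

Shortest distances from 210:
210: 0
203: 1.9  (via 210)
204: 3.5  (via 210)
208: 4.1  (via 210)
215: 4.6  (via 203)
217: 6.2  (via 208)
259: 7.2  (via 210)
Shortest route: 210 → 259 = 7.2 m.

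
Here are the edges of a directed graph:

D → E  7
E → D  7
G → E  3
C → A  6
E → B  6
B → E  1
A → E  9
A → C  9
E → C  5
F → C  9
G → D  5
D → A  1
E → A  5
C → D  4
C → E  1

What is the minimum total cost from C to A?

5

Settle nodes by increasing distance from C:
C: 0
E: 1  (via C)
D: 4  (via C)
A: 5  (via D)
Shortest route: C–D–A = 5.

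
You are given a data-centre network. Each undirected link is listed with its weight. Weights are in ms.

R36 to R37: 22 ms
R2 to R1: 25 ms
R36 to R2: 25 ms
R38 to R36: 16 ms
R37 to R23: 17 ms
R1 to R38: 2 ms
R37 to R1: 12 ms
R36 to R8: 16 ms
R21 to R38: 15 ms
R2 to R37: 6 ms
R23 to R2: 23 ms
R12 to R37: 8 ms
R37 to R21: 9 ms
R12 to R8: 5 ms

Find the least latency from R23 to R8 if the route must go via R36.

Best R23 to R36: R23–R37–R36 costing 39
Shortest R36→R8: R36–R8 = 16
Total via R36: 39 + 16 = 55 ms.

55 ms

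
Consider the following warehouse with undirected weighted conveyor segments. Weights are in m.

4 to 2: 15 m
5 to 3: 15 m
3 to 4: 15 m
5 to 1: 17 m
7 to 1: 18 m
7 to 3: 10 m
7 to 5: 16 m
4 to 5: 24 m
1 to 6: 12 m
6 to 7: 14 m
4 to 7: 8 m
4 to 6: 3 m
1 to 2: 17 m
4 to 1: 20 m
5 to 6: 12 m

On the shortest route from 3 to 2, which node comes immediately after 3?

Compare a few routes:
3 → 7 → 6 → 4 → 2: 10+14+3+15 = 42
3 → 4 → 2: 15+15 = 30
3 → 7 → 1 → 2: 10+18+17 = 45
3 → 7 → 4 → 2: 10+8+15 = 33
The minimum is 30 m via 3 → 4 → 2.
So from 3 the first move is to 4.

4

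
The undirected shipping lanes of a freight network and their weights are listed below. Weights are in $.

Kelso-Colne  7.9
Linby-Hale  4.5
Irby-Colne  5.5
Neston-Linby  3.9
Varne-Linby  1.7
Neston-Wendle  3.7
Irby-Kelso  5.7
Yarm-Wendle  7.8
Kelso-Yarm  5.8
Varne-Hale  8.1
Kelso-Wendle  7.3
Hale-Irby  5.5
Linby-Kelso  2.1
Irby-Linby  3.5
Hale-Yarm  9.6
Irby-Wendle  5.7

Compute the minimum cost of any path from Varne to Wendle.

$9.3

Settle nodes by increasing distance from Varne:
Varne: 0
Linby: 1.7  (via Varne)
Kelso: 3.8  (via Linby)
Irby: 5.2  (via Linby)
Neston: 5.6  (via Linby)
Hale: 6.2  (via Linby)
Wendle: 9.3  (via Neston)
Shortest route: Varne → Linby → Neston → Wendle = $9.3.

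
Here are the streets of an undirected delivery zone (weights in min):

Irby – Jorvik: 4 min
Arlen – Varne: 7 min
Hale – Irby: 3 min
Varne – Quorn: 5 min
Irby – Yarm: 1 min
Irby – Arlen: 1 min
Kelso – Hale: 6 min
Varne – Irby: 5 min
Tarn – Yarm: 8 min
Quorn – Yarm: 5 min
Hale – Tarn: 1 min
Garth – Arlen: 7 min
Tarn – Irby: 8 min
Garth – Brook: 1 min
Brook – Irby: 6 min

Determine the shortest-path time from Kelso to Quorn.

15 min

Candidate routes:
Kelso - Hale - Tarn - Yarm - Quorn: 6+1+8+5 = 20
Kelso - Hale - Irby - Varne - Quorn: 6+3+5+5 = 19
Kelso - Hale - Tarn - Irby - Yarm - Quorn: 6+1+8+1+5 = 21
Kelso - Hale - Irby - Yarm - Quorn: 6+3+1+5 = 15
Cheapest is Kelso - Hale - Irby - Yarm - Quorn at 15 min.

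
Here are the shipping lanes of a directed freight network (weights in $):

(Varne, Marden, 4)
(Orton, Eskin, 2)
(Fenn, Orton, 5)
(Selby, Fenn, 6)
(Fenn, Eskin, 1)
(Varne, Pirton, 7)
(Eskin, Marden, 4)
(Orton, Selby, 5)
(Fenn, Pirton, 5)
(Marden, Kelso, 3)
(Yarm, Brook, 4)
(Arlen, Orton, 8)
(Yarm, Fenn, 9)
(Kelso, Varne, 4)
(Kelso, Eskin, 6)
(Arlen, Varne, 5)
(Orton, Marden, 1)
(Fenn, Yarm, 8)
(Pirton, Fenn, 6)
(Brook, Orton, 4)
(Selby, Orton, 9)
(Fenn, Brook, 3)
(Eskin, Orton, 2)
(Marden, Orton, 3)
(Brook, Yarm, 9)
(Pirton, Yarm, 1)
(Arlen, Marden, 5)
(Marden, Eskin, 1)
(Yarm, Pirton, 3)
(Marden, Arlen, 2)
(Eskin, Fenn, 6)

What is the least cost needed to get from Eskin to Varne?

$10

Enumerating some paths:
Eskin - Marden - Kelso - Varne: 4+3+4 = 11
Eskin - Orton - Marden - Arlen - Varne: 2+1+2+5 = 10
Eskin - Fenn - Orton - Marden - Kelso - Varne: 6+5+1+3+4 = 19
Eskin - Marden - Arlen - Varne: 4+2+5 = 11
The minimum is $10 via Eskin - Orton - Marden - Arlen - Varne.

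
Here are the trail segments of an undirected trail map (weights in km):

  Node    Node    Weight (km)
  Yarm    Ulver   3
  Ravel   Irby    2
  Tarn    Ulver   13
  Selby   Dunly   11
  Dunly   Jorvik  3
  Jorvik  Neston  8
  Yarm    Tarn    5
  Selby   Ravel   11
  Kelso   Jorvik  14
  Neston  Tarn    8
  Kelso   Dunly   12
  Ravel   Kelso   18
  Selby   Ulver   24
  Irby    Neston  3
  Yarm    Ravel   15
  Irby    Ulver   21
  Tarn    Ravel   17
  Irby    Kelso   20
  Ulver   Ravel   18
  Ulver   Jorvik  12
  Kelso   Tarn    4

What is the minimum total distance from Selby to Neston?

16 km

Running Dijkstra from Selby:
Selby: 0
Dunly: 11  (via Selby)
Ravel: 11  (via Selby)
Irby: 13  (via Ravel)
Jorvik: 14  (via Dunly)
Neston: 16  (via Irby)
Shortest route: Selby → Ravel → Irby → Neston = 16 km.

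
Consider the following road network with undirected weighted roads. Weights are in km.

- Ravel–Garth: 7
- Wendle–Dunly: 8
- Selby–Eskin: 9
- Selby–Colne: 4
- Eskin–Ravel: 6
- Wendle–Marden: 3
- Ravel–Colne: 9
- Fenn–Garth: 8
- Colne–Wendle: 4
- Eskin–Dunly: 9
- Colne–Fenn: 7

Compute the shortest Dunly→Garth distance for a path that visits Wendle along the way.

27 km

Shortest Dunly→Wendle: Dunly → Wendle = 8
Shortest Wendle→Garth: Wendle → Colne → Fenn → Garth = 19
Total via Wendle: 8 + 19 = 27 km.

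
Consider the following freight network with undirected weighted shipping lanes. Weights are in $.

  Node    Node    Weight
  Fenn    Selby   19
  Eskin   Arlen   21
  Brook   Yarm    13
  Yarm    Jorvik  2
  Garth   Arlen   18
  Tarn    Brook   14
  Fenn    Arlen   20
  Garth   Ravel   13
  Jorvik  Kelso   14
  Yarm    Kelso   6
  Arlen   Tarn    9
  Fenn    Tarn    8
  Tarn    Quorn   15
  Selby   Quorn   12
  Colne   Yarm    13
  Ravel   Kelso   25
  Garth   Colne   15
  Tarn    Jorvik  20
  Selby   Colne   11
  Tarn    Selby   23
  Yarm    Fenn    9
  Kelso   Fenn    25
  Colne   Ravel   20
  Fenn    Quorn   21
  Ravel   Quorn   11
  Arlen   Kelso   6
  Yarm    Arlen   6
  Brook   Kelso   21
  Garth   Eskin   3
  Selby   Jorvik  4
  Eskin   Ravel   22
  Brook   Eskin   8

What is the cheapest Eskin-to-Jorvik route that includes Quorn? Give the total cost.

Shortest Eskin→Quorn: Eskin → Garth → Ravel → Quorn = 27
Best Quorn to Jorvik: Quorn → Selby → Jorvik costing 16
Total via Quorn: 27 + 16 = $43.

$43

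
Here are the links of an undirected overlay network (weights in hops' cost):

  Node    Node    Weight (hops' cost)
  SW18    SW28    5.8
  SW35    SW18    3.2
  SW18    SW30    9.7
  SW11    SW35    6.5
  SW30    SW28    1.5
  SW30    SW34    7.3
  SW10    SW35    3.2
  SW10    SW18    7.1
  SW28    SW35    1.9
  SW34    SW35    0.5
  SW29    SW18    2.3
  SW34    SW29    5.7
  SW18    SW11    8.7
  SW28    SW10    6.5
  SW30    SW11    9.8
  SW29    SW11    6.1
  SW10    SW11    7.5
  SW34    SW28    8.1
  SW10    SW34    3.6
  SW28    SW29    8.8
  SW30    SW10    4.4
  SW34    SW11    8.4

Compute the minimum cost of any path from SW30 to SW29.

8.9 hops' cost

Running Dijkstra from SW30:
SW30: 0
SW28: 1.5  (via SW30)
SW35: 3.4  (via SW28)
SW34: 3.9  (via SW35)
SW10: 4.4  (via SW30)
SW18: 6.6  (via SW35)
SW29: 8.9  (via SW18)
Shortest route: SW30–SW28–SW35–SW18–SW29 = 8.9 hops' cost.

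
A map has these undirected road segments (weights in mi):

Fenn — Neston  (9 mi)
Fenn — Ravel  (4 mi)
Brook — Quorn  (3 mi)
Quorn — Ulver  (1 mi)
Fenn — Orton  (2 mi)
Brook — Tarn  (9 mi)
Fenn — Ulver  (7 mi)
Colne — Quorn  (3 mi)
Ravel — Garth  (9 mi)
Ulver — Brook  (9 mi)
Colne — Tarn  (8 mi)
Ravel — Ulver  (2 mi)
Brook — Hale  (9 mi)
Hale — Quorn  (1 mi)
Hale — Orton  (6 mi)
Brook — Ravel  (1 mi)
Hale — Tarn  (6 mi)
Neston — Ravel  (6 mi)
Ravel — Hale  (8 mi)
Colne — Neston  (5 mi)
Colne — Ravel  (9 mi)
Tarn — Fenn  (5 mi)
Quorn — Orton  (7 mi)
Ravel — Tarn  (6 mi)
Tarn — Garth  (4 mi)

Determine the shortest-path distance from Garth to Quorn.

11 mi

Shortest distances from Garth:
Garth: 0
Tarn: 4  (via Garth)
Fenn: 9  (via Tarn)
Ravel: 9  (via Garth)
Brook: 10  (via Ravel)
Hale: 10  (via Tarn)
Orton: 11  (via Fenn)
Quorn: 11  (via Hale)
Shortest route: Garth–Tarn–Hale–Quorn = 11 mi.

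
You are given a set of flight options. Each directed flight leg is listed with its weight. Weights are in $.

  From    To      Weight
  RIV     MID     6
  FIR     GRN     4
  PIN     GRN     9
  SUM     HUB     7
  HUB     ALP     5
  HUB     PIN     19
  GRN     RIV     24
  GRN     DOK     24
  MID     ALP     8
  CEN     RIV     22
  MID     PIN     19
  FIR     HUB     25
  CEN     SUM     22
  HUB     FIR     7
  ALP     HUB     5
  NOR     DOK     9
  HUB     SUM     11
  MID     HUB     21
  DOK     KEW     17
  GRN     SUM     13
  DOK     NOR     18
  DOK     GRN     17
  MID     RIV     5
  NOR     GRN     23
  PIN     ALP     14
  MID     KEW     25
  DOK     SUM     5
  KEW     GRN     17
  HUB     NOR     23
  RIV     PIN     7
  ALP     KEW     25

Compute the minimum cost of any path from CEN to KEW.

$53

Candidate routes:
CEN–RIV–MID–KEW: 22+6+25 = 53
CEN–SUM–HUB–ALP–KEW: 22+7+5+25 = 59
CEN–RIV–MID–ALP–KEW: 22+6+8+25 = 61
Cheapest is CEN–RIV–MID–KEW at $53.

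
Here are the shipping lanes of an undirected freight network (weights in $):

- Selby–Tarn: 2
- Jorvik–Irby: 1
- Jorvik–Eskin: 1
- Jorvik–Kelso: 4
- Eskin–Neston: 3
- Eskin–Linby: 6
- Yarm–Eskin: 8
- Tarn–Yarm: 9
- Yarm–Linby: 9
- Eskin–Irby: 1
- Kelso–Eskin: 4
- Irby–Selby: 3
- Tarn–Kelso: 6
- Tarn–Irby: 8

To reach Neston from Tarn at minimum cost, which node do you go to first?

Candidate routes:
Tarn - Selby - Irby - Eskin - Neston: 2+3+1+3 = 9
Tarn - Selby - Irby - Jorvik - Eskin - Neston: 2+3+1+1+3 = 10
Cheapest is Tarn - Selby - Irby - Eskin - Neston at $9.
So from Tarn the first move is to Selby.

Selby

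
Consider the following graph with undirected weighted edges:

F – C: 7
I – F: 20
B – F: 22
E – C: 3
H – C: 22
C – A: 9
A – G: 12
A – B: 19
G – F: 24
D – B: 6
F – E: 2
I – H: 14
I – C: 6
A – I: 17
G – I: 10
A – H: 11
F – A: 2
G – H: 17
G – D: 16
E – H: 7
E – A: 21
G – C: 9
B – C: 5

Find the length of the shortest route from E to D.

14

Enumerating some paths:
E - F - C - B - D: 2+7+5+6 = 20
E - C - G - D: 3+9+16 = 28
E - C - B - D: 3+5+6 = 14
E - F - A - C - B - D: 2+2+9+5+6 = 24
Cheapest is E - C - B - D at 14.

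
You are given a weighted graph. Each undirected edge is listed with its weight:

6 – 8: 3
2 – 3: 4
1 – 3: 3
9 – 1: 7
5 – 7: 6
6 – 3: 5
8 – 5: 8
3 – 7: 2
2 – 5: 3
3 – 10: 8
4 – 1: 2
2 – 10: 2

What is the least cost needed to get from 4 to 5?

Enumerating some paths:
4 → 1 → 3 → 2 → 5: 2+3+4+3 = 12
4 → 1 → 3 → 7 → 5: 2+3+2+6 = 13
The minimum is 12 via 4 → 1 → 3 → 2 → 5.

12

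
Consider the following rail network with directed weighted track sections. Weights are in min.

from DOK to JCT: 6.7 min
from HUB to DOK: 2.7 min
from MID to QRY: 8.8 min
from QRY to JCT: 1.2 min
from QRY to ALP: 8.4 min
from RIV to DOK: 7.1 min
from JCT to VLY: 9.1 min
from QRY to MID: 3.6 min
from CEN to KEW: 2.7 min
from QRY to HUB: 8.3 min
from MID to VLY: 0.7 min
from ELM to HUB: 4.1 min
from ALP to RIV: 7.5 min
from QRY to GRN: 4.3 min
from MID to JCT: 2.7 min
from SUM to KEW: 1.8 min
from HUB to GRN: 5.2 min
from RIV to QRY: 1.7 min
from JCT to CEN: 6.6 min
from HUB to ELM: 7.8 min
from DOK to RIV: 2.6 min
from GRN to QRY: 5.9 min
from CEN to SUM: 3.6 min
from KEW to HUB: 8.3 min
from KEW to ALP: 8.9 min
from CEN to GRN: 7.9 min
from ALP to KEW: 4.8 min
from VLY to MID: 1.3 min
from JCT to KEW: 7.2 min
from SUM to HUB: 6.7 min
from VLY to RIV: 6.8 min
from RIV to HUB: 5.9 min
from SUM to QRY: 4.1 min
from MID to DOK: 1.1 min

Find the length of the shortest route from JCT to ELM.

23.3 min

Running Dijkstra from JCT:
JCT: 0
CEN: 6.6  (via JCT)
KEW: 7.2  (via JCT)
VLY: 9.1  (via JCT)
SUM: 10.2  (via CEN)
MID: 10.4  (via VLY)
DOK: 11.5  (via MID)
RIV: 14.1  (via DOK)
QRY: 14.3  (via SUM)
GRN: 14.5  (via CEN)
HUB: 15.5  (via KEW)
ALP: 16.1  (via KEW)
ELM: 23.3  (via HUB)
Shortest route: JCT–KEW–HUB–ELM = 23.3 min.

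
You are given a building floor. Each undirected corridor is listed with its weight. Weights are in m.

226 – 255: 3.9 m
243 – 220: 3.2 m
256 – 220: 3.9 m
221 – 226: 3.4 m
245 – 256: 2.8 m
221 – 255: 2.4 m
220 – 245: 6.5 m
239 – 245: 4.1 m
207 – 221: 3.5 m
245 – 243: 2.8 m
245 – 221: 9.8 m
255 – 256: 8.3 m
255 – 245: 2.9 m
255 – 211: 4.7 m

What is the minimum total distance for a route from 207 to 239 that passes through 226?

17.8 m

Shortest 207→226: 207–221–226 = 6.9
Shortest 226→239: 226–255–245–239 = 10.9
Total via 226: 6.9 + 10.9 = 17.8 m.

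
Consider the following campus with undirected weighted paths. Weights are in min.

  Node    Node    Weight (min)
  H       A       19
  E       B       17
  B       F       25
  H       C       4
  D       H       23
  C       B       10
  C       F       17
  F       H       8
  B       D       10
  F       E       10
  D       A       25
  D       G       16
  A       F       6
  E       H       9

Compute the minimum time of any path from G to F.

Compare a few routes:
G–D–B–F: 16+10+25 = 51
G–D–B–C–H–F: 16+10+10+4+8 = 48
G–D–H–F: 16+23+8 = 47
The minimum is 47 min via G–D–H–F.

47 min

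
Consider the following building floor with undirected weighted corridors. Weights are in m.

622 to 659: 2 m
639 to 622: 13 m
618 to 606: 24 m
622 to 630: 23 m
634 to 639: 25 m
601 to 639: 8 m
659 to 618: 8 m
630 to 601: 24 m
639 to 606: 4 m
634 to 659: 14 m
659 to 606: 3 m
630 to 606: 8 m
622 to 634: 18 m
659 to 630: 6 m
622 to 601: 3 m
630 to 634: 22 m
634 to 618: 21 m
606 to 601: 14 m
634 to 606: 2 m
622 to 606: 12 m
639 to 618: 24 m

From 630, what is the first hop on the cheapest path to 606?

606

Candidate routes:
630 - 606: 8 = 8
630 - 659 - 606: 6+3 = 9
The minimum is 8 m via 630 - 606.
So from 630 the first move is to 606.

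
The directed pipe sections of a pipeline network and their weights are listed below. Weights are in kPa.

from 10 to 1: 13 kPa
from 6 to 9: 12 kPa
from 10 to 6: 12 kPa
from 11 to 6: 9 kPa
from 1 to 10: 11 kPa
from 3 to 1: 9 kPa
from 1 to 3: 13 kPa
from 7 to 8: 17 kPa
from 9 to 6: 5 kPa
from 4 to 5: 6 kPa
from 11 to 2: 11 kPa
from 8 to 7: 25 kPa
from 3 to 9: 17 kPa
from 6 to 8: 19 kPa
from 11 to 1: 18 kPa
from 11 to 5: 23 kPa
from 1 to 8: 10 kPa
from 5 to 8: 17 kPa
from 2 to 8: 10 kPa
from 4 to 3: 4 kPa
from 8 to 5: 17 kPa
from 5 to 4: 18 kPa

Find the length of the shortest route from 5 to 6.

Candidate routes:
5–4–3–9–6: 18+4+17+5 = 44
5–4–3–1–10–6: 18+4+9+11+12 = 54
The minimum is 44 kPa via 5–4–3–9–6.

44 kPa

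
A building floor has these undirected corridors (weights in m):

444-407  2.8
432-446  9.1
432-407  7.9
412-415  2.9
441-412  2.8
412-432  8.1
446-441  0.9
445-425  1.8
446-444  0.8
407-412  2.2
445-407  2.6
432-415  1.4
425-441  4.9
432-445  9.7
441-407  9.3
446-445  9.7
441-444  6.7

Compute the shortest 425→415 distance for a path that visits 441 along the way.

Best 425 to 441: 425 → 441 costing 4.9
Best 441 to 415: 441 → 412 → 415 costing 5.7
Total via 441: 4.9 + 5.7 = 10.6 m.

10.6 m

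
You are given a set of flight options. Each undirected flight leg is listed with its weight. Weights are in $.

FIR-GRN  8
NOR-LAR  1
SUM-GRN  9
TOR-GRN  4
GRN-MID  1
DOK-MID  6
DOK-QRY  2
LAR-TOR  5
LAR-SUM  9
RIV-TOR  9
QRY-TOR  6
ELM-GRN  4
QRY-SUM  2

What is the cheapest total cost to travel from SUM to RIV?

Settle nodes by increasing distance from SUM:
SUM: 0
QRY: 2  (via SUM)
DOK: 4  (via QRY)
TOR: 8  (via QRY)
LAR: 9  (via SUM)
GRN: 9  (via SUM)
MID: 10  (via DOK)
NOR: 10  (via LAR)
ELM: 13  (via GRN)
FIR: 17  (via GRN)
RIV: 17  (via TOR)
Shortest route: SUM–QRY–TOR–RIV = $17.

$17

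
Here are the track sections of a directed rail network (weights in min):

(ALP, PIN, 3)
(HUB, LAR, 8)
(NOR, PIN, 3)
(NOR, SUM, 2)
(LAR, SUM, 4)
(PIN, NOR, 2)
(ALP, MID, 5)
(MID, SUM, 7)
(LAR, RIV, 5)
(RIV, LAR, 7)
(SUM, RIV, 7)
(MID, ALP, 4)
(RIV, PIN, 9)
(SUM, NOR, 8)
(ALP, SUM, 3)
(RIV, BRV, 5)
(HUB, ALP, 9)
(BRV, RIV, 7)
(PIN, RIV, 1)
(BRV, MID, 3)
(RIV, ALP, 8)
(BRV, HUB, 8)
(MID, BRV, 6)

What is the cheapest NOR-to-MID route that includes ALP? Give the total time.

17 min

Best NOR to ALP: NOR–PIN–RIV–ALP costing 12
Best ALP to MID: ALP–MID costing 5
Total via ALP: 12 + 5 = 17 min.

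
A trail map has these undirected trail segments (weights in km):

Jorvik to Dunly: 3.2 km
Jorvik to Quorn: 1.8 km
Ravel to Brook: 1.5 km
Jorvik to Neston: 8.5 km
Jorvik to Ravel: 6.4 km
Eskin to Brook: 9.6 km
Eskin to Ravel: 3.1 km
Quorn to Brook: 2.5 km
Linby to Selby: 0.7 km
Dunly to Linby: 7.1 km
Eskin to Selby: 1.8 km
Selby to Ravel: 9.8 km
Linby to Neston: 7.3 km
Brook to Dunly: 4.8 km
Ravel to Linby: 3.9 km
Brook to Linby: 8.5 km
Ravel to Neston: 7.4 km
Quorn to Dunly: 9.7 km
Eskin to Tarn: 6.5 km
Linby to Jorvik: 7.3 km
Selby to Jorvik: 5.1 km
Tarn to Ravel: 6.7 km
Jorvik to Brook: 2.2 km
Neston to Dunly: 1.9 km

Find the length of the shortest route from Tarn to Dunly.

Running Dijkstra from Tarn:
Tarn: 0
Eskin: 6.5  (via Tarn)
Ravel: 6.7  (via Tarn)
Brook: 8.2  (via Ravel)
Selby: 8.3  (via Eskin)
Linby: 9  (via Selby)
Jorvik: 10.4  (via Brook)
Quorn: 10.7  (via Brook)
Dunly: 13  (via Brook)
Shortest route: Tarn → Ravel → Brook → Dunly = 13 km.

13 km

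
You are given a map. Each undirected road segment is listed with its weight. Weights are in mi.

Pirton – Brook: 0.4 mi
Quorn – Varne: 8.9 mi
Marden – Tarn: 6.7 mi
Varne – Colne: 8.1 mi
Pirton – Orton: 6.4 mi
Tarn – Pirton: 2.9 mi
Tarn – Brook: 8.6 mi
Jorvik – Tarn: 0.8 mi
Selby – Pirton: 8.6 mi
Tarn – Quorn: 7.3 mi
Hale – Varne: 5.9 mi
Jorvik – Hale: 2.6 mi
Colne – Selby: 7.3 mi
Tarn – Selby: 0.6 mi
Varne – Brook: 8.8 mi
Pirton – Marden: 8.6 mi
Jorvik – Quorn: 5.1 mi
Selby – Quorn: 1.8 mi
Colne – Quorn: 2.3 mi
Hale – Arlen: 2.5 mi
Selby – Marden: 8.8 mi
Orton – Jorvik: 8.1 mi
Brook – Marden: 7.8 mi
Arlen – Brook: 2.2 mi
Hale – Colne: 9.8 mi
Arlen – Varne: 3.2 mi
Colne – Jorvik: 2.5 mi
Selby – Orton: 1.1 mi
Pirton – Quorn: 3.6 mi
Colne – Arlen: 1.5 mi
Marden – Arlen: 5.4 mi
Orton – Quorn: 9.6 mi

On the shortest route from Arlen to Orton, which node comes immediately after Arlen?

Candidate routes:
Arlen → Colne → Quorn → Selby → Orton: 1.5+2.3+1.8+1.1 = 6.7
Arlen → Colne → Jorvik → Tarn → Selby → Orton: 1.5+2.5+0.8+0.6+1.1 = 6.5
Cheapest is Arlen → Colne → Jorvik → Tarn → Selby → Orton at 6.5 mi.
So from Arlen the first move is to Colne.

Colne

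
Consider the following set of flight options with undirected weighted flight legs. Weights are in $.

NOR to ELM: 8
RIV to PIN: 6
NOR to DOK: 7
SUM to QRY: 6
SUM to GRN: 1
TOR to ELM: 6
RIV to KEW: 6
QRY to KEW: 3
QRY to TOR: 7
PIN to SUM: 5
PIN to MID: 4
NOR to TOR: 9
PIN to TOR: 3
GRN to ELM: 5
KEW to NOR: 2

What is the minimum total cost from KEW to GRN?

$10

Compare a few routes:
KEW → NOR → ELM → GRN: 2+8+5 = 15
KEW → QRY → SUM → GRN: 3+6+1 = 10
Cheapest is KEW → QRY → SUM → GRN at $10.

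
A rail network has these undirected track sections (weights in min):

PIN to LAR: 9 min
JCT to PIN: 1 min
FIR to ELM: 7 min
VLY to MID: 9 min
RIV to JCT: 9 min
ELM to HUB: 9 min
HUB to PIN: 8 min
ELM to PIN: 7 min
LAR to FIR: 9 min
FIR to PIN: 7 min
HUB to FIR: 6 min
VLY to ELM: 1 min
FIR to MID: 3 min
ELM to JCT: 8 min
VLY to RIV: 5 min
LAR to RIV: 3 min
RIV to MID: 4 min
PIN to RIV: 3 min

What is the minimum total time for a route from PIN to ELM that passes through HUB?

17 min

Best PIN to HUB: PIN–HUB costing 8
Shortest HUB→ELM: HUB–ELM = 9
Total via HUB: 8 + 9 = 17 min.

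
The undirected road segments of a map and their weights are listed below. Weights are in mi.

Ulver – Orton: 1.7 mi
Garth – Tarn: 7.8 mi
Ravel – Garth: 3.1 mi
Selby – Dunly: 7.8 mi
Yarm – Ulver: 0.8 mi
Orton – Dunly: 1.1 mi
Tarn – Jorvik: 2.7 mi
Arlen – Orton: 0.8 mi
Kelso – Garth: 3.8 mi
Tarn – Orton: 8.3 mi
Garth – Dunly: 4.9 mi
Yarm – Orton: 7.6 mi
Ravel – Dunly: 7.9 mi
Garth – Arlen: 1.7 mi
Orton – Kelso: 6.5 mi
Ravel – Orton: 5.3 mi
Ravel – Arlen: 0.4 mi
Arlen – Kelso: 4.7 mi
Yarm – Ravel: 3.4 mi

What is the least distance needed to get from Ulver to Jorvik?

12.7 mi

Running Dijkstra from Ulver:
Ulver: 0
Yarm: 0.8  (via Ulver)
Orton: 1.7  (via Ulver)
Arlen: 2.5  (via Orton)
Dunly: 2.8  (via Orton)
Ravel: 2.9  (via Arlen)
Garth: 4.2  (via Arlen)
Kelso: 7.2  (via Arlen)
Tarn: 10  (via Orton)
Selby: 10.6  (via Dunly)
Jorvik: 12.7  (via Tarn)
Shortest route: Ulver–Orton–Tarn–Jorvik = 12.7 mi.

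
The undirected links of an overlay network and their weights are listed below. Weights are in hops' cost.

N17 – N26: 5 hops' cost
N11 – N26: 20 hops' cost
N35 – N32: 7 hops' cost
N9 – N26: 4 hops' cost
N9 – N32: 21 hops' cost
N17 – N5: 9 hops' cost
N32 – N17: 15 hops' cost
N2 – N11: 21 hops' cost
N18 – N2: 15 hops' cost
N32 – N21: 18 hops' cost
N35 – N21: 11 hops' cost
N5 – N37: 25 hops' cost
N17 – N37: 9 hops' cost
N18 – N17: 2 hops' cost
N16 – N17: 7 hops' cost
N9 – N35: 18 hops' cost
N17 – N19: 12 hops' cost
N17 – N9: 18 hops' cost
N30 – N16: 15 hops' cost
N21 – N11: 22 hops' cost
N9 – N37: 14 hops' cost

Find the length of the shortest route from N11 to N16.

Shortest distances from N11:
N11: 0
N26: 20  (via N11)
N2: 21  (via N11)
N21: 22  (via N11)
N9: 24  (via N26)
N17: 25  (via N26)
N18: 27  (via N17)
N16: 32  (via N17)
Shortest route: N11–N26–N17–N16 = 32 hops' cost.

32 hops' cost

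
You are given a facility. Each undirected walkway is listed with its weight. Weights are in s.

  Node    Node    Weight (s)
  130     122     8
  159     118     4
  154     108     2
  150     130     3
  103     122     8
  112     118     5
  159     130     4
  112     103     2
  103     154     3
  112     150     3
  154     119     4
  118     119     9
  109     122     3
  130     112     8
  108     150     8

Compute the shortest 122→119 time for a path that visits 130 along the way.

Shortest 122→130: 122 → 130 = 8
Best 130 to 119: 130 → 150 → 112 → 103 → 154 → 119 costing 15
Total via 130: 8 + 15 = 23 s.

23 s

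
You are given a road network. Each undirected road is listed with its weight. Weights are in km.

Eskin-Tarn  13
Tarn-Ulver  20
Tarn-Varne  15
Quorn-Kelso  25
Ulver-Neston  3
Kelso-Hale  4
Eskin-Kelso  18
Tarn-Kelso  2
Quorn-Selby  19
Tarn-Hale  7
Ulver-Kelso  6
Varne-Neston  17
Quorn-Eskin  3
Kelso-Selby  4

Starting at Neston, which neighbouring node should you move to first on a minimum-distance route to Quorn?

Ulver

Candidate routes:
Neston–Ulver–Kelso–Eskin–Quorn: 3+6+18+3 = 30
Neston–Ulver–Kelso–Tarn–Eskin–Quorn: 3+6+2+13+3 = 27
Neston–Ulver–Kelso–Selby–Quorn: 3+6+4+19 = 32
The minimum is 27 km via Neston–Ulver–Kelso–Tarn–Eskin–Quorn.
So from Neston the first move is to Ulver.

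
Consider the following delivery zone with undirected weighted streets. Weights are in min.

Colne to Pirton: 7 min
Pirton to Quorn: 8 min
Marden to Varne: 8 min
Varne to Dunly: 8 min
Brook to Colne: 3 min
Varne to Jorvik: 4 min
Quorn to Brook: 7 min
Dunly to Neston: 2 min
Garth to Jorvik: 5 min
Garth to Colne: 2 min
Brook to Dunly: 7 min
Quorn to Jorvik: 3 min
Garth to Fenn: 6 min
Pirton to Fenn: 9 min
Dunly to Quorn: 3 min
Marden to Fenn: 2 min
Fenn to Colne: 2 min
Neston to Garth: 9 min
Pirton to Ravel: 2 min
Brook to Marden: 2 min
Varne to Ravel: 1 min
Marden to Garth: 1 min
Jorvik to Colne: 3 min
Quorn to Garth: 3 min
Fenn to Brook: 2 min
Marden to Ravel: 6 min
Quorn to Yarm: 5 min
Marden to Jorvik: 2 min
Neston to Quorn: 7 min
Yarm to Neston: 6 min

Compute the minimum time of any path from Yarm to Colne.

10 min

Enumerating some paths:
Yarm–Quorn–Garth–Marden–Fenn–Colne: 5+3+1+2+2 = 13
Yarm–Quorn–Jorvik–Colne: 5+3+3 = 11
Yarm–Quorn–Jorvik–Marden–Garth–Colne: 5+3+2+1+2 = 13
Yarm–Quorn–Garth–Colne: 5+3+2 = 10
The minimum is 10 min via Yarm–Quorn–Garth–Colne.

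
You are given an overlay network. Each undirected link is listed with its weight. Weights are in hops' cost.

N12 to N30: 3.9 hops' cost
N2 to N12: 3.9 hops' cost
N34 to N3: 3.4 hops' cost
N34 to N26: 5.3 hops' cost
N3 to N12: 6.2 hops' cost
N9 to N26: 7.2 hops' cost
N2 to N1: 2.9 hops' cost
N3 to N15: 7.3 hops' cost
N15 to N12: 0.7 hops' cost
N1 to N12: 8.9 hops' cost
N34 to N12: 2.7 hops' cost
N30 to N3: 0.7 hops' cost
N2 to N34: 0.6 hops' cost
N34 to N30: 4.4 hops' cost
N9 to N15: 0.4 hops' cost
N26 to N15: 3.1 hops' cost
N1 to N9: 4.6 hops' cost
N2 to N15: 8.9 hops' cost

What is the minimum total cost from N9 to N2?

Running Dijkstra from N9:
N9: 0
N15: 0.4  (via N9)
N12: 1.1  (via N15)
N26: 3.5  (via N15)
N34: 3.8  (via N12)
N2: 4.4  (via N34)
Shortest route: N9 → N15 → N12 → N34 → N2 = 4.4 hops' cost.

4.4 hops' cost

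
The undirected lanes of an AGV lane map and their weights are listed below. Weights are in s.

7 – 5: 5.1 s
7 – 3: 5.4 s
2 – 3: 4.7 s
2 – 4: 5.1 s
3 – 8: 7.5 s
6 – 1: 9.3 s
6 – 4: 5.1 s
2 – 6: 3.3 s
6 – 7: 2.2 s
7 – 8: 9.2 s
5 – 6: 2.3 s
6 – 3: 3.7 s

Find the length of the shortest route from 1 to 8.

20.5 s

Compare a few routes:
1 - 6 - 3 - 8: 9.3+3.7+7.5 = 20.5
1 - 6 - 7 - 8: 9.3+2.2+9.2 = 20.7
1 - 6 - 7 - 3 - 8: 9.3+2.2+5.4+7.5 = 24.4
The minimum is 20.5 s via 1 - 6 - 3 - 8.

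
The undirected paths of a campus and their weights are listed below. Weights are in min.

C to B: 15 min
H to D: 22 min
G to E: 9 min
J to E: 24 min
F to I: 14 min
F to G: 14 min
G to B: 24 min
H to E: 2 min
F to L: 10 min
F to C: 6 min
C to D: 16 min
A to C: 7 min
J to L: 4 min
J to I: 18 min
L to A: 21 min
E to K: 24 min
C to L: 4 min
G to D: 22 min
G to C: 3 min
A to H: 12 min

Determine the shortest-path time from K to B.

Shortest distances from K:
K: 0
E: 24  (via K)
H: 26  (via E)
G: 33  (via E)
C: 36  (via G)
A: 38  (via H)
L: 40  (via C)
F: 42  (via C)
J: 44  (via L)
D: 48  (via H)
B: 51  (via C)
Shortest route: K–E–G–C–B = 51 min.

51 min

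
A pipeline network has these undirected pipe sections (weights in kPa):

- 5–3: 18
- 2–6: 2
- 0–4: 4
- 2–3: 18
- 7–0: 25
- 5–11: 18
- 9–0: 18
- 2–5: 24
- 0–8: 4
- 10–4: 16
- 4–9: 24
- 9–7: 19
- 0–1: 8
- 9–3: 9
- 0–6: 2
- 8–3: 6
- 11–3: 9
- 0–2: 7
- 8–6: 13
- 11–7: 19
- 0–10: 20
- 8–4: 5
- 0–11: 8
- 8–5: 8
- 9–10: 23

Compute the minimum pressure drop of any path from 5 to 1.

20 kPa

Enumerating some paths:
5–8–0–1: 8+4+8 = 20
5–8–4–0–1: 8+5+4+8 = 25
5–11–0–1: 18+8+8 = 34
5–8–6–0–1: 8+13+2+8 = 31
The minimum is 20 kPa via 5–8–0–1.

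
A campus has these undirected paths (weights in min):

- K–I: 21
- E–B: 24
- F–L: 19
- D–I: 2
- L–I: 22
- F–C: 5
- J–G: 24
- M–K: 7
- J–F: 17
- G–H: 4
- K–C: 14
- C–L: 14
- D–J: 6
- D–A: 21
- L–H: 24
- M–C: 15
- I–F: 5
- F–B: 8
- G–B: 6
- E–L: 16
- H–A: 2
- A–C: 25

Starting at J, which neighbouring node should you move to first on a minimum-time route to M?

D

Candidate routes:
J–D–I–F–C–M: 6+2+5+5+15 = 33
J–D–I–K–M: 6+2+21+7 = 36
The minimum is 33 min via J–D–I–F–C–M.
So from J the first move is to D.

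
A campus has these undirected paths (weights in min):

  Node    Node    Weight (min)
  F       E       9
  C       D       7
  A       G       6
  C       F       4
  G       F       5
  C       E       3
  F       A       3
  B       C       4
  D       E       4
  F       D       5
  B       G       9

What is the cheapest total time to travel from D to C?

7 min

Shortest distances from D:
D: 0
E: 4  (via D)
F: 5  (via D)
C: 7  (via D)
Shortest route: D–C = 7 min.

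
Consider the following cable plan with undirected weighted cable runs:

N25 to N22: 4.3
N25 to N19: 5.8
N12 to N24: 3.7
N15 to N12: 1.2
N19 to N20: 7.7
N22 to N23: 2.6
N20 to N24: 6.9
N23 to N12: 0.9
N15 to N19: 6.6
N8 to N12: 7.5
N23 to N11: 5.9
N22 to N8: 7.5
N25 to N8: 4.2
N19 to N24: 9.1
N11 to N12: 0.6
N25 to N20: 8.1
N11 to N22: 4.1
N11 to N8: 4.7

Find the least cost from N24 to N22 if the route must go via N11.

Best N24 to N11: N24 → N12 → N11 costing 4.3
Best N11 to N22: N11 → N22 costing 4.1
Total via N11: 4.3 + 4.1 = 8.4.

8.4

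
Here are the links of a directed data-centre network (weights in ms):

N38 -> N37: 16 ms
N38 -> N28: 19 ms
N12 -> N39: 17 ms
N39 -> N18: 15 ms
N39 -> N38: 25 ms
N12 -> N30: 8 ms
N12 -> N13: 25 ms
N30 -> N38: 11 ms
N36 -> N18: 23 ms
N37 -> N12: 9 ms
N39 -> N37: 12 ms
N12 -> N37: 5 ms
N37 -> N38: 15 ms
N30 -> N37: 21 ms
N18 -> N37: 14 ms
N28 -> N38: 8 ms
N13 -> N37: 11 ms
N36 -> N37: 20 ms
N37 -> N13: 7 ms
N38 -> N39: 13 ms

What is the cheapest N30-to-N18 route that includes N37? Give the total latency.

62 ms

Shortest N30→N37: N30–N37 = 21
Shortest N37→N18: N37–N12–N39–N18 = 41
Total via N37: 21 + 41 = 62 ms.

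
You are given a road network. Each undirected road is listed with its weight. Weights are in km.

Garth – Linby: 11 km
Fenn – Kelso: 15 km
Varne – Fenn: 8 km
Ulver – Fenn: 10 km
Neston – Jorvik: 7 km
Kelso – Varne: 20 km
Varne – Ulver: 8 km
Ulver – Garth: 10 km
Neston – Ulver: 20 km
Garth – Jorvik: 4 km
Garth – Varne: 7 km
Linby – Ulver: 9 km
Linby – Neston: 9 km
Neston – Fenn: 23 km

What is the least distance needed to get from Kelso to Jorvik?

31 km

Running Dijkstra from Kelso:
Kelso: 0
Fenn: 15  (via Kelso)
Varne: 20  (via Kelso)
Ulver: 25  (via Fenn)
Garth: 27  (via Varne)
Jorvik: 31  (via Garth)
Shortest route: Kelso → Varne → Garth → Jorvik = 31 km.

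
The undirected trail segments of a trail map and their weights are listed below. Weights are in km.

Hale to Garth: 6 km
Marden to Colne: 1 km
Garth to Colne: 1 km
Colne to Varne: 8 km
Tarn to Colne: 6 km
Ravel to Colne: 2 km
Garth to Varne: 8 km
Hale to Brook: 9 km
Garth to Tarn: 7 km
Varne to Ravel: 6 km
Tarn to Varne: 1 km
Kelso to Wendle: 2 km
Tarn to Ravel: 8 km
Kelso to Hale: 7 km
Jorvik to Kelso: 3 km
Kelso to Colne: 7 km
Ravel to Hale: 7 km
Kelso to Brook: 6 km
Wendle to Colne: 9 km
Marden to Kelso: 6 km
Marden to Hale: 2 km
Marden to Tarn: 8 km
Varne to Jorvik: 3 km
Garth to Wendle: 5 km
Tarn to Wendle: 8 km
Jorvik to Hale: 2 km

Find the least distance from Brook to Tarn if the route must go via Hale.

Best Brook to Hale: Brook → Hale costing 9
Shortest Hale→Tarn: Hale → Jorvik → Varne → Tarn = 6
Total via Hale: 9 + 6 = 15 km.

15 km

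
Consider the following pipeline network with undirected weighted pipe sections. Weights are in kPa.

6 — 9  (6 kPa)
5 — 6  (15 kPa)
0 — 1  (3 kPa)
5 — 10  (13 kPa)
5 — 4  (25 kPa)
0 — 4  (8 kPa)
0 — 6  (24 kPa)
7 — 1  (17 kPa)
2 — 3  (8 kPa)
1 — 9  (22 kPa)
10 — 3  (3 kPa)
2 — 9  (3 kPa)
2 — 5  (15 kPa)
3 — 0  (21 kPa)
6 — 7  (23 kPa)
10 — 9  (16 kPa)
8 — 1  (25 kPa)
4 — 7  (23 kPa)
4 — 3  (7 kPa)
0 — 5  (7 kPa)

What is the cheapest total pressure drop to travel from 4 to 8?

Candidate routes:
4 → 3 → 10 → 5 → 0 → 1 → 8: 7+3+13+7+3+25 = 58
4 → 5 → 0 → 1 → 8: 25+7+3+25 = 60
4 → 3 → 0 → 1 → 8: 7+21+3+25 = 56
4 → 0 → 1 → 8: 8+3+25 = 36
Cheapest is 4 → 0 → 1 → 8 at 36 kPa.

36 kPa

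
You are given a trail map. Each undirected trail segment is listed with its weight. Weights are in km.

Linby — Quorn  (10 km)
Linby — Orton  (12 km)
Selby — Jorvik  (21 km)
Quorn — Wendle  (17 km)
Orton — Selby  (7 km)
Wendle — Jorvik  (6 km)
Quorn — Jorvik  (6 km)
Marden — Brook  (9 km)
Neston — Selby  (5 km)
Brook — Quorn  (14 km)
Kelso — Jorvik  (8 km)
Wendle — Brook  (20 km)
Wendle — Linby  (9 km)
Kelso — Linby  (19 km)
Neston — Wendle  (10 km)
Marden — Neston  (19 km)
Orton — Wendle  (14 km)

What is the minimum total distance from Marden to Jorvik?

29 km

Enumerating some paths:
Marden–Brook–Quorn–Jorvik: 9+14+6 = 29
Marden–Brook–Wendle–Jorvik: 9+20+6 = 35
The minimum is 29 km via Marden–Brook–Quorn–Jorvik.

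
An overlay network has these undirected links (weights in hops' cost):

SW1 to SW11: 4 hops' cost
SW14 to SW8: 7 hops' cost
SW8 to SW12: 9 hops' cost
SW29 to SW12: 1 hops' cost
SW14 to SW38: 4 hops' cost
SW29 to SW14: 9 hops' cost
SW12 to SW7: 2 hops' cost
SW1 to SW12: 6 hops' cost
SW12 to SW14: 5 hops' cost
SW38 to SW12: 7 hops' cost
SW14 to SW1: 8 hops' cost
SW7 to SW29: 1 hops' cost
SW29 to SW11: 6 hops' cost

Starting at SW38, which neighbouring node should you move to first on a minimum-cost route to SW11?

Compare a few routes:
SW38–SW14–SW12–SW29–SW11: 4+5+1+6 = 16
SW38–SW12–SW7–SW29–SW11: 7+2+1+6 = 16
SW38–SW14–SW1–SW11: 4+8+4 = 16
SW38–SW12–SW29–SW11: 7+1+6 = 14
The minimum is 14 hops' cost via SW38–SW12–SW29–SW11.
So from SW38 the first move is to SW12.

SW12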